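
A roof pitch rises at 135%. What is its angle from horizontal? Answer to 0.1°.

tan θ = 135/100 = 1.3500
θ = arctan(1.3500) = 53.47°

53.5°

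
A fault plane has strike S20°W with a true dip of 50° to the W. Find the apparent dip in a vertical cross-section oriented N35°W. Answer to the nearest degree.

The section lies 55° from the strike.
tan(apparent dip) = tan 50° · sin 55° = 0.9762
α = arctan(0.9762) = 44.31°

44°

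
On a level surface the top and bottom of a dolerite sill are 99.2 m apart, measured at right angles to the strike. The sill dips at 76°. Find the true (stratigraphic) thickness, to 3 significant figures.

True thickness t = w · sin(dip) = 99.2 × sin 76°
t = 99.2 × 0.9703 = 96.253 m

96.3 m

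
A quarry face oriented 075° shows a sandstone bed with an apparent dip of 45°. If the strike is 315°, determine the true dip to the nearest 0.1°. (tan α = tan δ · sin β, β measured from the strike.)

The section is 60° from the strike.
tan(true dip) = tan 45° / sin 60° = 1.1547
δ = arctan(1.1547) = 49.11°

49.1°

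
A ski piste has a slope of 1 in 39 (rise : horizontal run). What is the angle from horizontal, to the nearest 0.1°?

1.5°

tan θ = 1/39 = 0.0256
θ = arctan(0.0256) = 1.47°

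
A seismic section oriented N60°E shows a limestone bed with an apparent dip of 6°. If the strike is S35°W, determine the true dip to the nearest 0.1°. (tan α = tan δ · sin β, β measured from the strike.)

β = acute angle between strike S35°W and section N60°E = 25°.
tan(true dip) = tan 6° / sin 25° = 0.2487
δ = arctan(0.2487) = 13.97°

14.0°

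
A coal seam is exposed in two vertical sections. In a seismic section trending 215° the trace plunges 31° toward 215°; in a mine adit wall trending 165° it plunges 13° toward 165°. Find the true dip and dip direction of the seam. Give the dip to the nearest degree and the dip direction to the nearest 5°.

true dip 32°, dip direction 235°

Each apparent-dip line lies in the plane. As unit vectors (x east, y north, z up), v₁ plunges 31°→215° and v₂ plunges 13°→165°.
The plane normal is n = v₁ × v₂ ∝ (-0.327, -0.240, 0.640).
Dip δ = arctan(|n_h|/n_z) = arctan(0.406/0.640) = 32.4°.
Dip direction = azimuth of (n_x, n_y) = atan2(-0.327, -0.240) = 234°.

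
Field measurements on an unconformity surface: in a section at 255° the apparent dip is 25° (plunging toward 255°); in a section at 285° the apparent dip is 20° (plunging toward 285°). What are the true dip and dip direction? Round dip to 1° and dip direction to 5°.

Each apparent-dip line lies in the plane. As unit vectors (x east, y north, z up), v₁ plunges 25°→255° and v₂ plunges 20°→285°.
n = v₁ × v₂ = (-0.183, -0.084, 0.426) (taken with n_z > 0).
Dip δ = arctan(|n_h|/n_z) = arctan(0.201/0.426) = 25.3°.
Dip direction = atan2(-0.183, -0.084) = 245° (azimuth of n's horizontal projection).

true dip 25°, dip direction 245°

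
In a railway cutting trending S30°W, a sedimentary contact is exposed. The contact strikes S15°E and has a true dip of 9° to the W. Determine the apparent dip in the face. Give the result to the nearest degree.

6°

The strike is S15°E and the section trends S30°W; the acute angle between them is β = 45°.
tan(apparent dip) = tan 9° · sin 45° = 0.1120
apparent dip = arctan 0.1120 = 6.39°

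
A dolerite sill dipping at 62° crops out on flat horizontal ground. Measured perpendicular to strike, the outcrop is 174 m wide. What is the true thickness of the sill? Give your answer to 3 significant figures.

True thickness t = w · sin(dip) = 174 × sin 62°
t = 174 × 0.8829 = 153.633 m

154 m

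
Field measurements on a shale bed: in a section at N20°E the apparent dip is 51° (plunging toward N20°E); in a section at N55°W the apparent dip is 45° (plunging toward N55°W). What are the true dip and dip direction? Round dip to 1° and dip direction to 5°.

true dip 55°, dip direction 350°

The two traces are lines in the plane: v₁ = (sin 20°·cos 51°, cos 20°·cos 51°, −sin 51°), v₂ = (sin 305°·cos 45°, cos 305°·cos 45°, −sin 45°).
n = v₁ × v₂ = (-0.103, 0.602, 0.430) (taken with n_z > 0).
tan δ = √(n_x²+n_y²)/n_z = 0.611/0.430, so δ = 54.9°.
The horizontal component of n points toward azimuth atan2(n_x, n_y) = 350°, the dip direction.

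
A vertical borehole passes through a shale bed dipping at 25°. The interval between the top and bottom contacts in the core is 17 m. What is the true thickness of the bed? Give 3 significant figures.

15.4 m

True thickness t = h · cos(dip) = 17 × cos 25°
t = 17 × 0.9063 = 15.407 m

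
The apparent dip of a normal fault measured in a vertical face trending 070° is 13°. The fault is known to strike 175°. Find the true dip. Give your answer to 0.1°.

The section is 75° from the strike.
tan δ = tan α / sin β = tan 13° / sin 75° = 0.2309 / 0.9659 = 0.2390
δ = arctan(0.2390) = 13.44°

13.4°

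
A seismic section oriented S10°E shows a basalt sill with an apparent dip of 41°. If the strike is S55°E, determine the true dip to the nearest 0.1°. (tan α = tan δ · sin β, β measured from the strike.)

β = acute angle between strike S55°E and section S10°E = 45°.
tan(true dip) = tan 41° / sin 45° = 1.2294
δ = arctan(1.2294) = 50.87°

50.9°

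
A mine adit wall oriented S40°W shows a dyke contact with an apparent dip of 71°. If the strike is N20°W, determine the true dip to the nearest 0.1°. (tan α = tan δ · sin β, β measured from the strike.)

73.4°

The section is 60° from the strike.
tan δ = tan α / sin β = tan 71° / sin 60° = 2.9042 / 0.8660 = 3.3535
δ = arctan(3.3535) = 73.40°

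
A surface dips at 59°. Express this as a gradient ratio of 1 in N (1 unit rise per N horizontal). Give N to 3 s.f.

1 in 0.601

1 : N means tan θ = 1/N, so N = 1/tan 59° = 1/1.6643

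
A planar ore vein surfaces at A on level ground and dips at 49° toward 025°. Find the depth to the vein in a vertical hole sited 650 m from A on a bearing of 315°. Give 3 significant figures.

The hole lies 70° from the dip direction, so the down-dip offset is 650 × cos 70° = 222.31 m.
Depth = down-dip offset × tan(dip) = 222.31 × tan 49° = 222.31 × 1.1504
Depth = 255.74 m

256 m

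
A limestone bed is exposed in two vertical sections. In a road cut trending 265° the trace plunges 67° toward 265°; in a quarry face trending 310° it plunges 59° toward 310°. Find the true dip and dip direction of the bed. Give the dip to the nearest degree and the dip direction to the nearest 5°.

true dip 67°, dip direction 265°

Represent each trace as a vector plunging at its apparent dip toward its trend (east-north-up frame): v₁ = (-0.389, -0.034, -0.921), v₂ = (-0.395, 0.331, -0.857).
Cross product v₁ × v₂ gives the pole to the plane: n ∝ (-0.334, -0.030, 0.142).
True dip = arccos(n_z / |n|) = arccos(0.3907) = 67.0°.
Dip direction = atan2(-0.334, -0.030) = 265° (azimuth of n's horizontal projection).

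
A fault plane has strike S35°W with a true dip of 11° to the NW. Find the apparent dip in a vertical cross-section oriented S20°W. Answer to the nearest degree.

Angle between strike (S35°W) and section (S20°W): β = 15°.
tan α = tan 11° × sin 15° = 0.1944 × 0.2588 = 0.0503
α = arctan(0.0503) = 2.88°

3°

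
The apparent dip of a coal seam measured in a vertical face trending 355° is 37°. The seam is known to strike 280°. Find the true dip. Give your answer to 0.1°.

38.0°

β = acute angle between strike 280° and section 355° = 75°.
tan(true dip) = tan 37° / sin 75° = 0.7801
true dip = arctan 0.7801 = 37.96°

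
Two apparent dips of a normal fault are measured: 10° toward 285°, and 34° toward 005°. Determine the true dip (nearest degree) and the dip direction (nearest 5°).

Represent each trace as a vector plunging at its apparent dip toward its trend (east-north-up frame): v₁ = (-0.951, 0.255, -0.174), v₂ = (0.072, 0.826, -0.559).
The plane normal is n = v₁ × v₂ ∝ (-0.001, 0.544, 0.804).
Dip δ = arctan(|n_h|/n_z) = arctan(0.544/0.804) = 34.1°.
The horizontal component of n points toward azimuth atan2(n_x, n_y) = 360°, the dip direction.

true dip 34°, dip direction 000°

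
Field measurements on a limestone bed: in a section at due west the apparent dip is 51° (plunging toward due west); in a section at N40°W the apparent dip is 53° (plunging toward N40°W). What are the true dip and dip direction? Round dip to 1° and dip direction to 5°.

true dip 55°, dip direction 300°

Represent each trace as a vector plunging at its apparent dip toward its trend (east-north-up frame): v₁ = (-0.629, -0.000, -0.777), v₂ = (-0.387, 0.461, -0.799).
n = v₁ × v₂ = (-0.358, 0.202, 0.290) (taken with n_z > 0).
tan δ = √(n_x²+n_y²)/n_z = 0.411/0.290, so δ = 54.8°.
Dip direction = atan2(-0.358, 0.202) = 299° (azimuth of n's horizontal projection).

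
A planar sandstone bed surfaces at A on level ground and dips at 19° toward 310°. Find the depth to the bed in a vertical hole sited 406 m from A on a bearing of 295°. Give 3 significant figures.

135 m

The hole lies 15° from the dip direction, so the down-dip offset is 406 × cos 15° = 392.17 m.
Depth = down-dip offset × tan(dip) = 392.17 × tan 19° = 392.17 × 0.3443
Depth = 135.03 m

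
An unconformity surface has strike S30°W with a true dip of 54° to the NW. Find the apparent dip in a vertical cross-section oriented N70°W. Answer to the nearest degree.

54°

The section lies 80° from the strike.
tan α = tan 54° × sin 80° = 1.3764 × 0.9848 = 1.3555
apparent dip = arctan 1.3555 = 53.58°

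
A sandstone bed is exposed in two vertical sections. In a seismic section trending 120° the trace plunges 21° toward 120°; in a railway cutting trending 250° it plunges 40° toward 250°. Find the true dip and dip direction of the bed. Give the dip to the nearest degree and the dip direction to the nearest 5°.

true dip 56°, dip direction 195°

Represent each trace as a vector plunging at its apparent dip toward its trend (east-north-up frame): v₁ = (0.809, -0.467, -0.358), v₂ = (-0.720, -0.262, -0.643).
The plane normal is n = v₁ × v₂ ∝ (-0.206, -0.778, 0.548).
True dip = arccos(n_z / |n|) = arccos(0.5629) = 55.7°.
Dip direction = azimuth of (n_x, n_y) = atan2(-0.206, -0.778) = 195°.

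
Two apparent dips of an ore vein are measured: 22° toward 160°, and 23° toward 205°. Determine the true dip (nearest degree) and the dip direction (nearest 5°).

Each apparent-dip line lies in the plane. As unit vectors (x east, y north, z up), v₁ plunges 22°→160° and v₂ plunges 23°→205°.
The plane normal is n = v₁ × v₂ ∝ (-0.028, -0.270, 0.603).
Dip δ = arctan(|n_h|/n_z) = arctan(0.271/0.603) = 24.2°.
Dip direction = azimuth of (n_x, n_y) = atan2(-0.028, -0.270) = 186°.

true dip 24°, dip direction 185°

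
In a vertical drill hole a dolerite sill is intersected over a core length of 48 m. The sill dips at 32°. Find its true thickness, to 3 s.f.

True thickness t = h · cos(dip) = 48 × cos 32°
t = 48 × 0.8480 = 40.706 m

40.7 m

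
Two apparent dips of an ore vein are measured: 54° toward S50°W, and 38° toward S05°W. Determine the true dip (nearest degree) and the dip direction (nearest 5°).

true dip 55°, dip direction 240°

Represent each trace as a vector plunging at its apparent dip toward its trend (east-north-up frame): v₁ = (-0.450, -0.378, -0.809), v₂ = (-0.069, -0.785, -0.616).
n = v₁ × v₂ = (-0.402, -0.222, 0.328) (taken with n_z > 0).
Dip δ = arctan(|n_h|/n_z) = arctan(0.459/0.328) = 54.5°.
The horizontal component of n points toward azimuth atan2(n_x, n_y) = 241°, the dip direction.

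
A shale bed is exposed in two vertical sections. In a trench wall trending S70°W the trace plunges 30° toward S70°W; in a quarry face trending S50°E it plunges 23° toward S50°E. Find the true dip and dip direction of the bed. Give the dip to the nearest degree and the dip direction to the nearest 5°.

Each apparent-dip line lies in the plane. As unit vectors (x east, y north, z up), v₁ plunges 30°→S70°W and v₂ plunges 23°→S50°E.
n = v₁ × v₂ = (-0.180, -0.671, 0.690) (taken with n_z > 0).
True dip = arccos(n_z / |n|) = arccos(0.7051) = 45.2°.
Dip direction = atan2(-0.180, -0.671) = 195° (azimuth of n's horizontal projection).

true dip 45°, dip direction 195°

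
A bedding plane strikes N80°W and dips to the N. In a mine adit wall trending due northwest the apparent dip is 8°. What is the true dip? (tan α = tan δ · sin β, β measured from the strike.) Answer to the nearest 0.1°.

13.8°

The section is 35° from the strike.
tan(true dip) = tan 8° / sin 35° = 0.2450
δ = arctan(0.2450) = 13.77°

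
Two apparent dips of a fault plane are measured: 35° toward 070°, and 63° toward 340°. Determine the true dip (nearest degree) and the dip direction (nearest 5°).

true dip 64°, dip direction 000°

The two traces are lines in the plane: v₁ = (sin 70°·cos 35°, cos 70°·cos 35°, −sin 35°), v₂ = (sin 340°·cos 63°, cos 340°·cos 63°, −sin 63°).
Cross product v₁ × v₂ gives the pole to the plane: n ∝ (-0.005, 0.775, 0.372).
True dip = arccos(n_z / |n|) = arccos(0.4327) = 64.4°.
Dip direction = azimuth of (n_x, n_y) = atan2(-0.005, 0.775) = 360°.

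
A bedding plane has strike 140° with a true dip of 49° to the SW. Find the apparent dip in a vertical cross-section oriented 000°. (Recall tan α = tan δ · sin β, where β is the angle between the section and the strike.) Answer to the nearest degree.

36°

The section lies 40° from the strike.
tan(apparent dip) = tan 49° · sin 40° = 0.7394
α = arctan(0.7394) = 36.48°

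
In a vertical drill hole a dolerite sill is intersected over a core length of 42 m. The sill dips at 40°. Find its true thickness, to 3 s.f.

32.2 m

True thickness t = h · cos(dip) = 42 × cos 40°
t = 42 × 0.7660 = 32.174 m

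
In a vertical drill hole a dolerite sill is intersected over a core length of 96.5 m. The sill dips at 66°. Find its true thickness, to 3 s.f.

39.3 m

True thickness t = h · cos(dip) = 96.5 × cos 66°
t = 96.5 × 0.4067 = 39.250 m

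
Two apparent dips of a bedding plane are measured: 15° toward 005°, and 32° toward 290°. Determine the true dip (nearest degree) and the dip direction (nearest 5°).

Represent each trace as a vector plunging at its apparent dip toward its trend (east-north-up frame): v₁ = (0.084, 0.962, -0.259), v₂ = (-0.797, 0.290, -0.530).
Cross product v₁ × v₂ gives the pole to the plane: n ∝ (-0.435, 0.251, 0.791).
Dip δ = arctan(|n_h|/n_z) = arctan(0.502/0.791) = 32.4°.
Dip direction = azimuth of (n_x, n_y) = atan2(-0.435, 0.251) = 300°.

true dip 32°, dip direction 300°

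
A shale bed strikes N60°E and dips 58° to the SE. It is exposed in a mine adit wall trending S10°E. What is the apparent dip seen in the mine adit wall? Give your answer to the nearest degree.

56°

Angle between strike (N60°E) and section (S10°E): β = 70°.
tan α = tan 58° × sin 70° = 1.6003 × 0.9397 = 1.5038
α = arctan(1.5038) = 56.38°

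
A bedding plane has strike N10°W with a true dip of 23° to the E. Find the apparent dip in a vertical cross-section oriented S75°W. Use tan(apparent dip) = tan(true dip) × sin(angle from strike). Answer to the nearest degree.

23°

Angle between strike (N10°W) and section (S75°W): β = 85°.
tan α = tan 23° × sin 85° = 0.4245 × 0.9962 = 0.4229
α = arctan(0.4229) = 22.92°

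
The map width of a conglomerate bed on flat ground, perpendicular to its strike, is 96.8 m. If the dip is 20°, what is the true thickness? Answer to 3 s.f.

33.1 m

True thickness t = w · sin(dip) = 96.8 × sin 20°
t = 96.8 × 0.3420 = 33.108 m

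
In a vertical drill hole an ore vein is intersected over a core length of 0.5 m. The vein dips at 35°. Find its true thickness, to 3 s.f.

True thickness t = h · cos(dip) = 0.5 × cos 35°
t = 0.5 × 0.8192 = 0.410 m

0.410 m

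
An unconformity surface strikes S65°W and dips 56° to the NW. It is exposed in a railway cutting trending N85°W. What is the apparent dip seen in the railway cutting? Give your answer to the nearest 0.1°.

The strike is S65°W and the section trends N85°W; the acute angle between them is β = 30°.
tan(apparent dip) = tan 56° · sin 30° = 0.7413
apparent dip = arctan 0.7413 = 36.55°

36.5°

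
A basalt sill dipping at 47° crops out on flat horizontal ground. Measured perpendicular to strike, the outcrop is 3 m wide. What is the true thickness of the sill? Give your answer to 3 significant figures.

True thickness t = w · sin(dip) = 3 × sin 47°
t = 3 × 0.7314 = 2.194 m

2.19 m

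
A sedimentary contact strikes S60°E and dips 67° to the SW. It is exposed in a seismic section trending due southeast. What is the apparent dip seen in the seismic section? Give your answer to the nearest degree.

Angle between strike (S60°E) and section (due southeast): β = 15°.
tan α = tan 67° × sin 15° = 2.3559 × 0.2588 = 0.6097
α = arctan(0.6097) = 31.37°

31°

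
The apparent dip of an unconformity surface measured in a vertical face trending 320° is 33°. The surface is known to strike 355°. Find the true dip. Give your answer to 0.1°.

48.5°

The section is 35° from the strike.
tan(true dip) = tan 33° / sin 35° = 1.1322
true dip = arctan 1.1322 = 48.55°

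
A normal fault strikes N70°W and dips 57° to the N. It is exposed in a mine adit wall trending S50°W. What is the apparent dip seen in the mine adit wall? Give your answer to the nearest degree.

Angle between strike (N70°W) and section (S50°W): β = 60°.
tan(apparent dip) = tan 57° · sin 60° = 1.3336
apparent dip = arctan 1.3336 = 53.13°

53°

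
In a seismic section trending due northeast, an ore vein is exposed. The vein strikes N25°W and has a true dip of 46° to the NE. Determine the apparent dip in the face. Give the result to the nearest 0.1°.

44.2°

Angle between strike (N25°W) and section (due northeast): β = 70°.
tan α = tan 46° × sin 70° = 1.0355 × 0.9397 = 0.9731
α = arctan(0.9731) = 44.22°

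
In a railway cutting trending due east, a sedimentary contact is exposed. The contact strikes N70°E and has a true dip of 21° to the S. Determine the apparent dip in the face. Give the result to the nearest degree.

Angle between strike (N70°E) and section (due east): β = 20°.
tan(apparent dip) = tan 21° · sin 20° = 0.1313
apparent dip = arctan 0.1313 = 7.48°

7°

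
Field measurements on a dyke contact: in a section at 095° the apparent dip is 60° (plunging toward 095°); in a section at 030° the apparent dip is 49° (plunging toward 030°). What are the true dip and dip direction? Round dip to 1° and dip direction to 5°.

Each apparent-dip line lies in the plane. As unit vectors (x east, y north, z up), v₁ plunges 60°→095° and v₂ plunges 49°→030°.
The plane normal is n = v₁ × v₂ ∝ (0.525, 0.092, 0.297).
True dip = arccos(n_z / |n|) = arccos(0.4872) = 60.8°.
The horizontal component of n points toward azimuth atan2(n_x, n_y) = 80°, the dip direction.

true dip 61°, dip direction 080°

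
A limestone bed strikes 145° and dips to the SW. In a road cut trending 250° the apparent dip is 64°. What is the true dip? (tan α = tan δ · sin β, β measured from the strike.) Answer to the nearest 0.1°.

β = acute angle between strike 145° and section 250° = 75°.
tan(true dip) = tan 64° / sin 75° = 2.1226
true dip = arctan 2.1226 = 64.77°

64.8°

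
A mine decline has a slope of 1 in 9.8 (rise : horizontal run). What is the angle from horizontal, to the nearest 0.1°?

5.8°

tan θ = 1/9.8 = 0.1020
θ = arctan(0.1020) = 5.83°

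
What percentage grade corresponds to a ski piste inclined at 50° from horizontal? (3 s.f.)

119%

grade % = 100 × tan 50° = 100 × 1.1918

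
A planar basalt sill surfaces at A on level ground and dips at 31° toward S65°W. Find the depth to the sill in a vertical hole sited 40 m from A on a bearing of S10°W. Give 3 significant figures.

13.8 m

The hole lies 55° from the dip direction, so the down-dip offset is 40 × cos 55° = 22.94 m.
Depth = down-dip offset × tan(dip) = 22.94 × tan 31° = 22.94 × 0.6009
Depth = 13.79 m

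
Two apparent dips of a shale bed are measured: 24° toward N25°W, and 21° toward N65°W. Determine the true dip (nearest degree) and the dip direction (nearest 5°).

true dip 24°, dip direction 325°

Each apparent-dip line lies in the plane. As unit vectors (x east, y north, z up), v₁ plunges 24°→N25°W and v₂ plunges 21°→N65°W.
The plane normal is n = v₁ × v₂ ∝ (-0.136, 0.206, 0.548).
True dip = arccos(n_z / |n|) = arccos(0.9119) = 24.2°.
Dip direction = atan2(-0.136, 0.206) = 326° (azimuth of n's horizontal projection).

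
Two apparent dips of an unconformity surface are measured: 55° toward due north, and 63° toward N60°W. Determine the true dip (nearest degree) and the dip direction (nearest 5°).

The two traces are lines in the plane: v₁ = (sin 0°·cos 55°, cos 0°·cos 55°, −sin 55°), v₂ = (sin 300°·cos 63°, cos 300°·cos 63°, −sin 63°).
The plane normal is n = v₁ × v₂ ∝ (-0.325, 0.322, 0.226).
tan δ = √(n_x²+n_y²)/n_z = 0.458/0.226, so δ = 63.8°.
Dip direction = azimuth of (n_x, n_y) = atan2(-0.325, 0.322) = 315°.

true dip 64°, dip direction 315°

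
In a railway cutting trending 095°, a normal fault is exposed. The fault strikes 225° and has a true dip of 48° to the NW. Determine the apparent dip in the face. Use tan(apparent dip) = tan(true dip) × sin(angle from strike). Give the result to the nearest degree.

40°

The strike is 225° and the section trends 095°; the acute angle between them is β = 50°.
tan(apparent dip) = tan 48° · sin 50° = 0.8508
apparent dip = arctan 0.8508 = 40.39°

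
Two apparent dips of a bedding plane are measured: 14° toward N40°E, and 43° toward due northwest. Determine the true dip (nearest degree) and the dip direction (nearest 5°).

true dip 43°, dip direction 325°

The two traces are lines in the plane: v₁ = (sin 40°·cos 14°, cos 40°·cos 14°, −sin 14°), v₂ = (sin 315°·cos 43°, cos 315°·cos 43°, −sin 43°).
n = v₁ × v₂ = (-0.382, 0.550, 0.707) (taken with n_z > 0).
True dip = arccos(n_z / |n|) = arccos(0.7259) = 43.5°.
Dip direction = atan2(-0.382, 0.550) = 325° (azimuth of n's horizontal projection).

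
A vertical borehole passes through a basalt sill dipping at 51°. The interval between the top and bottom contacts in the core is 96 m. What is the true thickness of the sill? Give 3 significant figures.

True thickness t = h · cos(dip) = 96 × cos 51°
t = 96 × 0.6293 = 60.415 m

60.4 m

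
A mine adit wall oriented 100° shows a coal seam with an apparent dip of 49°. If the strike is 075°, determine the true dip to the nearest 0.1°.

β = acute angle between strike 075° and section 100° = 25°.
tan δ = tan α / sin β = tan 49° / sin 25° = 1.1504 / 0.4226 = 2.7220
true dip = arctan 2.7220 = 69.83°

69.8°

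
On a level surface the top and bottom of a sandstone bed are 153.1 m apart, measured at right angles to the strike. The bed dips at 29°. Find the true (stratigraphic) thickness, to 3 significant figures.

True thickness t = w · sin(dip) = 153.1 × sin 29°
t = 153.1 × 0.4848 = 74.224 m

74.2 m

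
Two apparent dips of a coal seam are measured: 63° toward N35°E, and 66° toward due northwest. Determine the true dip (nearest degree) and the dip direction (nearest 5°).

Represent each trace as a vector plunging at its apparent dip toward its trend (east-north-up frame): v₁ = (0.260, 0.372, -0.891), v₂ = (-0.288, 0.288, -0.914).
n = v₁ × v₂ = (-0.083, 0.494, 0.182) (taken with n_z > 0).
tan δ = √(n_x²+n_y²)/n_z = 0.501/0.182, so δ = 70.1°.
Dip direction = azimuth of (n_x, n_y) = atan2(-0.083, 0.494) = 350°.

true dip 70°, dip direction 350°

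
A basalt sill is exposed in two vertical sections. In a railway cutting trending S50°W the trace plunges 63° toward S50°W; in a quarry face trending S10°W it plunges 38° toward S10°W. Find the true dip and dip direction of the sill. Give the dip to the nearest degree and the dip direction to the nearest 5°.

true dip 66°, dip direction 260°

The two traces are lines in the plane: v₁ = (sin 230°·cos 63°, cos 230°·cos 63°, −sin 63°), v₂ = (sin 190°·cos 38°, cos 190°·cos 38°, −sin 38°).
n = v₁ × v₂ = (-0.512, -0.092, 0.230) (taken with n_z > 0).
tan δ = √(n_x²+n_y²)/n_z = 0.520/0.230, so δ = 66.1°.
The horizontal component of n points toward azimuth atan2(n_x, n_y) = 260°, the dip direction.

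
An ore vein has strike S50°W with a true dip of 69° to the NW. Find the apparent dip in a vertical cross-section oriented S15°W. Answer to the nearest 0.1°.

Angle between strike (S50°W) and section (S15°W): β = 35°.
tan(apparent dip) = tan 69° · sin 35° = 1.4942
apparent dip = arctan 1.4942 = 56.21°

56.2°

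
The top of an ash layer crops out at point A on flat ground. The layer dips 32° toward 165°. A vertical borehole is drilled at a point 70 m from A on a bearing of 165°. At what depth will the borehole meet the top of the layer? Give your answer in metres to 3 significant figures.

The hole is directly down-dip from the outcrop, so the down-dip offset is 70 m.
Depth = down-dip offset × tan(dip) = 70.00 × tan 32° = 70.00 × 0.6249
Depth = 43.74 m

43.7 m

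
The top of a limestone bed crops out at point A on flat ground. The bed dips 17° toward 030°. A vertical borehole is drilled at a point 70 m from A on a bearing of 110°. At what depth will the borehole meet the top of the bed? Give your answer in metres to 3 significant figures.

The hole lies 80° from the dip direction, so the down-dip offset is 70 × cos 80° = 12.16 m.
Depth = down-dip offset × tan(dip) = 12.16 × tan 17° = 12.16 × 0.3057
Depth = 3.72 m

3.72 m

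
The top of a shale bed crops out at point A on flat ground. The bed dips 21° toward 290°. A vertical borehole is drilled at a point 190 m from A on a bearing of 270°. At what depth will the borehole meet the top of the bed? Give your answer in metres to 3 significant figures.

68.5 m

The hole lies 20° from the dip direction, so the down-dip offset is 190 × cos 20° = 178.54 m.
Depth = down-dip offset × tan(dip) = 178.54 × tan 21° = 178.54 × 0.3839
Depth = 68.54 m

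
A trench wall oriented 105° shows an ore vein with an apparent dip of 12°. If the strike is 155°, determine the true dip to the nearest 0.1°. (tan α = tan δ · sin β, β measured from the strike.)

The section is 50° from the strike.
tan δ = tan α / sin β = tan 12° / sin 50° = 0.2126 / 0.7660 = 0.2775
true dip = arctan 0.2775 = 15.51°

15.5°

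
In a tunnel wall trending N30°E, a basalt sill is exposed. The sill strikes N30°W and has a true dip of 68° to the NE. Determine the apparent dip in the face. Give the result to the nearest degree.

65°

The section lies 60° from the strike.
tan(apparent dip) = tan 68° · sin 60° = 2.1435
apparent dip = arctan 2.1435 = 64.99°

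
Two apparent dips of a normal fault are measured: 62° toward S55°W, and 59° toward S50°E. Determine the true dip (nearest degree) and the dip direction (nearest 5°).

Each apparent-dip line lies in the plane. As unit vectors (x east, y north, z up), v₁ plunges 62°→S55°W and v₂ plunges 59°→S50°E.
Cross product v₁ × v₂ gives the pole to the plane: n ∝ (-0.061, -0.678, 0.234).
tan δ = √(n_x²+n_y²)/n_z = 0.681/0.234, so δ = 71.1°.
The horizontal component of n points toward azimuth atan2(n_x, n_y) = 185°, the dip direction.

true dip 71°, dip direction 185°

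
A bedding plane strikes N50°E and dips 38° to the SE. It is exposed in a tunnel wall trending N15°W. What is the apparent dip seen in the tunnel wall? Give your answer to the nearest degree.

The section lies 65° from the strike.
tan α = tan 38° × sin 65° = 0.7813 × 0.9063 = 0.7081
apparent dip = arctan 0.7081 = 35.30°

35°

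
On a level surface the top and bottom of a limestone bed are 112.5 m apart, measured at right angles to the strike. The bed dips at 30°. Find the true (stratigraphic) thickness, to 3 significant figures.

56.2 m

True thickness t = w · sin(dip) = 112.5 × sin 30°
t = 112.5 × 0.5000 = 56.250 m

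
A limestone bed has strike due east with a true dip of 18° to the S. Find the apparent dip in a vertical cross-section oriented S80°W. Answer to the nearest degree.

3°

The section lies 10° from the strike.
tan α = tan 18° × sin 10° = 0.3249 × 0.1736 = 0.0564
α = arctan(0.0564) = 3.23°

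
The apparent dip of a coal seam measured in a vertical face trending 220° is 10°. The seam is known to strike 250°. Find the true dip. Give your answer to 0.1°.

19.4°

The section is 30° from the strike.
tan(true dip) = tan 10° / sin 30° = 0.3527
δ = arctan(0.3527) = 19.43°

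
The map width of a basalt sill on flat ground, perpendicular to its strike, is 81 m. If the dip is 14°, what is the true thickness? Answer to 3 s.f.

True thickness t = w · sin(dip) = 81 × sin 14°
t = 81 × 0.2419 = 19.596 m

19.6 m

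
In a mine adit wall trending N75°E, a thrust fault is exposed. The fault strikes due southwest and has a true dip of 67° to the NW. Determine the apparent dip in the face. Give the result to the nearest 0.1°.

49.7°

The strike is due southwest and the section trends N75°E; the acute angle between them is β = 30°.
tan α = tan 67° × sin 30° = 2.3559 × 0.5000 = 1.1779
α = arctan(1.1779) = 49.67°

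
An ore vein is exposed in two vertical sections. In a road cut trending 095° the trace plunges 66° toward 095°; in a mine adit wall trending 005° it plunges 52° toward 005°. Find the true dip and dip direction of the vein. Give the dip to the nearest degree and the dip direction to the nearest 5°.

Represent each trace as a vector plunging at its apparent dip toward its trend (east-north-up frame): v₁ = (0.405, -0.035, -0.914), v₂ = (0.054, 0.613, -0.788).
n = v₁ × v₂ = (0.588, 0.270, 0.250) (taken with n_z > 0).
True dip = arccos(n_z / |n|) = arccos(0.3608) = 68.9°.
Dip direction = azimuth of (n_x, n_y) = atan2(0.588, 0.270) = 65°.

true dip 69°, dip direction 065°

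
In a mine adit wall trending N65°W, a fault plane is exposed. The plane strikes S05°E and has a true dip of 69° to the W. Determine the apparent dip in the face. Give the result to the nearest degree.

66°

Angle between strike (S05°E) and section (N65°W): β = 60°.
tan α = tan 69° × sin 60° = 2.6051 × 0.8660 = 2.2561
apparent dip = arctan 2.2561 = 66.09°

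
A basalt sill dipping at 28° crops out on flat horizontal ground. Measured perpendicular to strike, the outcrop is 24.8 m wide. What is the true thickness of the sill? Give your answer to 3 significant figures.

11.6 m

True thickness t = w · sin(dip) = 24.8 × sin 28°
t = 24.8 × 0.4695 = 11.643 m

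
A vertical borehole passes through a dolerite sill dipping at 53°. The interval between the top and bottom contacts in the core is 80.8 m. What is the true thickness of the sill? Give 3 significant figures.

48.6 m

True thickness t = h · cos(dip) = 80.8 × cos 53°
t = 80.8 × 0.6018 = 48.627 m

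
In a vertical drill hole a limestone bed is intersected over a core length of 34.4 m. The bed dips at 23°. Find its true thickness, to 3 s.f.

True thickness t = h · cos(dip) = 34.4 × cos 23°
t = 34.4 × 0.9205 = 31.665 m

31.7 m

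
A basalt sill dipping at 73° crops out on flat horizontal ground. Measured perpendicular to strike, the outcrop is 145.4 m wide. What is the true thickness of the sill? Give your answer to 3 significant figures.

139 m

True thickness t = w · sin(dip) = 145.4 × sin 73°
t = 145.4 × 0.9563 = 139.047 m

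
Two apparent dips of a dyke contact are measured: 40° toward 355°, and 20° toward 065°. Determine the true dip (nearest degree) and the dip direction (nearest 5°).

Represent each trace as a vector plunging at its apparent dip toward its trend (east-north-up frame): v₁ = (-0.067, 0.763, -0.643), v₂ = (0.852, 0.397, -0.342).
n = v₁ × v₂ = (0.006, 0.570, 0.676) (taken with n_z > 0).
True dip = arccos(n_z / |n|) = arccos(0.7645) = 40.1°.
Dip direction = azimuth of (n_x, n_y) = atan2(0.006, 0.570) = 1°.

true dip 40°, dip direction 000°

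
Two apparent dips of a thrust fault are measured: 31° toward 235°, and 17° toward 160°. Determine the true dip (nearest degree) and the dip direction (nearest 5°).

Each apparent-dip line lies in the plane. As unit vectors (x east, y north, z up), v₁ plunges 31°→235° and v₂ plunges 17°→160°.
Cross product v₁ × v₂ gives the pole to the plane: n ∝ (-0.319, -0.374, 0.792).
Dip δ = arctan(|n_h|/n_z) = arctan(0.491/0.792) = 31.8°.
Dip direction = atan2(-0.319, -0.374) = 220° (azimuth of n's horizontal projection).

true dip 32°, dip direction 220°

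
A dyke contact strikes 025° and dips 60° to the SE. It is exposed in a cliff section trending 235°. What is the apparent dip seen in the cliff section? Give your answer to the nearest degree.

The section lies 30° from the strike.
tan(apparent dip) = tan 60° · sin 30° = 0.8660
apparent dip = arctan 0.8660 = 40.89°

41°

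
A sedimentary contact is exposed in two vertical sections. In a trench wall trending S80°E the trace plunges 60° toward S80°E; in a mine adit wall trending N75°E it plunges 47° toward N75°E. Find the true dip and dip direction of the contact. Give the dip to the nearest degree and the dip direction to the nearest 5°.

Represent each trace as a vector plunging at its apparent dip toward its trend (east-north-up frame): v₁ = (0.492, -0.087, -0.866), v₂ = (0.659, 0.177, -0.731).
The plane normal is n = v₁ × v₂ ∝ (0.216, -0.210, 0.144).
True dip = arccos(n_z / |n|) = arccos(0.4309) = 64.5°.
Dip direction = atan2(0.216, -0.210) = 134° (azimuth of n's horizontal projection).

true dip 64°, dip direction 135°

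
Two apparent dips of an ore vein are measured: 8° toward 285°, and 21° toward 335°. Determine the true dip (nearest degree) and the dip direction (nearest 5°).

true dip 22°, dip direction 355°

Represent each trace as a vector plunging at its apparent dip toward its trend (east-north-up frame): v₁ = (-0.957, 0.256, -0.139), v₂ = (-0.395, 0.846, -0.358).
n = v₁ × v₂ = (-0.026, 0.288, 0.708) (taken with n_z > 0).
Dip δ = arctan(|n_h|/n_z) = arctan(0.289/0.708) = 22.2°.
Dip direction = atan2(-0.026, 0.288) = 355° (azimuth of n's horizontal projection).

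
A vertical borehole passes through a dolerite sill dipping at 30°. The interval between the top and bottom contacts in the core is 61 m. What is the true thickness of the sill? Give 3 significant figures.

52.8 m

True thickness t = h · cos(dip) = 61 × cos 30°
t = 61 × 0.8660 = 52.828 m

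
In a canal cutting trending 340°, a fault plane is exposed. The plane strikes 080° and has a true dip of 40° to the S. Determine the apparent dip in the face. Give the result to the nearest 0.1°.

The section lies 80° from the strike.
tan α = tan 40° × sin 80° = 0.8391 × 0.9848 = 0.8264
apparent dip = arctan 0.8264 = 39.57°

39.6°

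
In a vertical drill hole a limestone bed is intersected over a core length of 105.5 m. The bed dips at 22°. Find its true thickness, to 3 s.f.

True thickness t = h · cos(dip) = 105.5 × cos 22°
t = 105.5 × 0.9272 = 97.818 m

97.8 m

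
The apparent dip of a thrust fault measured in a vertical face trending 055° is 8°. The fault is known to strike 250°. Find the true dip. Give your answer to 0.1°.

28.5°

The section is 15° from the strike.
tan δ = tan α / sin β = tan 8° / sin 15° = 0.1405 / 0.2588 = 0.5430
δ = arctan(0.5430) = 28.50°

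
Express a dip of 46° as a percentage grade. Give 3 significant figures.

104%

grade % = 100 × tan 46° = 100 × 1.0355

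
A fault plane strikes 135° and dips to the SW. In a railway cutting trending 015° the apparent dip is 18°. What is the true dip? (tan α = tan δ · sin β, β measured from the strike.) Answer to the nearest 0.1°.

The section is 60° from the strike.
tan(true dip) = tan 18° / sin 60° = 0.3752
δ = arctan(0.3752) = 20.57°

20.6°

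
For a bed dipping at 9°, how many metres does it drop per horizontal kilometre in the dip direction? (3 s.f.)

158 m

drop per km = 1000 × tan 9° = 1000 × 0.1584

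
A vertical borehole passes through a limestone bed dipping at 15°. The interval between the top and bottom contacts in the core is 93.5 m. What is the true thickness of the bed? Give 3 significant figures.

True thickness t = h · cos(dip) = 93.5 × cos 15°
t = 93.5 × 0.9659 = 90.314 m

90.3 m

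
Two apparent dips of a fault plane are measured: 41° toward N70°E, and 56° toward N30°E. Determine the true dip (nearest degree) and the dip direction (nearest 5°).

true dip 57°, dip direction 015°

The two traces are lines in the plane: v₁ = (sin 70°·cos 41°, cos 70°·cos 41°, −sin 41°), v₂ = (sin 30°·cos 56°, cos 30°·cos 56°, −sin 56°).
Cross product v₁ × v₂ gives the pole to the plane: n ∝ (0.104, 0.405, 0.271).
Dip δ = arctan(|n_h|/n_z) = arctan(0.418/0.271) = 57.0°.
Dip direction = atan2(0.104, 0.405) = 14° (azimuth of n's horizontal projection).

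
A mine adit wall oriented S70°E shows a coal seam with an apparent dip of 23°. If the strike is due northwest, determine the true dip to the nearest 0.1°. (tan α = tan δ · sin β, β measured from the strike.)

β = acute angle between strike due northwest and section S70°E = 25°.
tan(true dip) = tan 23° / sin 25° = 1.0044
true dip = arctan 1.0044 = 45.13°

45.1°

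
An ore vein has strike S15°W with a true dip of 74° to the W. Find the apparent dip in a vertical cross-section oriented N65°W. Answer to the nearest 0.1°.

73.8°

The strike is S15°W and the section trends N65°W; the acute angle between them is β = 80°.
tan(apparent dip) = tan 74° · sin 80° = 3.4344
apparent dip = arctan 3.4344 = 73.77°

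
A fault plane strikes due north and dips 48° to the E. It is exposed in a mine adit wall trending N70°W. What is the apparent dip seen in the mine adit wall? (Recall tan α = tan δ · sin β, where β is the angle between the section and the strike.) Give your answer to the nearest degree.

46°

The strike is due north and the section trends N70°W; the acute angle between them is β = 70°.
tan α = tan 48° × sin 70° = 1.1106 × 0.9397 = 1.0436
α = arctan(1.0436) = 46.22°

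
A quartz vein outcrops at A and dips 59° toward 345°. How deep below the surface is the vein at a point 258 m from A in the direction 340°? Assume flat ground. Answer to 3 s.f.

428 m

The hole lies 5° from the dip direction, so the down-dip offset is 258 × cos 5° = 257.02 m.
Depth = down-dip offset × tan(dip) = 257.02 × tan 59° = 257.02 × 1.6643
Depth = 427.75 m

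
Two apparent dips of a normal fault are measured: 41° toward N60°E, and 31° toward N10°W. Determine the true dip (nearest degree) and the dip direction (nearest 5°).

Each apparent-dip line lies in the plane. As unit vectors (x east, y north, z up), v₁ plunges 41°→N60°E and v₂ plunges 31°→N10°W.
n = v₁ × v₂ = (0.359, 0.434, 0.608) (taken with n_z > 0).
tan δ = √(n_x²+n_y²)/n_z = 0.564/0.608, so δ = 42.8°.
The horizontal component of n points toward azimuth atan2(n_x, n_y) = 40°, the dip direction.

true dip 43°, dip direction 040°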